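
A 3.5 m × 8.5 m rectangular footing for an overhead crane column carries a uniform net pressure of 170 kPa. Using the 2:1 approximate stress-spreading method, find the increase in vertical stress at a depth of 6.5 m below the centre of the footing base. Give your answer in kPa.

By the 2:1 method the load spreads at 1 horizontal : 2 vertical, so at depth z the loaded area has grown by z in each plan dimension:
Δσ = qBL/((B+z)(L+z)) = 170×3.5×8.5/((3.5+6.5)(8.5+6.5)) = 33.717 kPa

Δσ_z ≈ 33.7 kPa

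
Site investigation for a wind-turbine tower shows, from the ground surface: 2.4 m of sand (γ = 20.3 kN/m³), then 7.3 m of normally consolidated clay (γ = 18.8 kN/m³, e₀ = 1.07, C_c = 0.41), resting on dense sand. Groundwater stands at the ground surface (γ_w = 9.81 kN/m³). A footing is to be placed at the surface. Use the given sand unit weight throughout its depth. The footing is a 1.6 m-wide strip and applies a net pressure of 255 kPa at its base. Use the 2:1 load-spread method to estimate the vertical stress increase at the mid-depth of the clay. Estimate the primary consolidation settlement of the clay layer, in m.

Mid-depth of clay below the ground surface: z = 2.4 + 7.3/2 = 6.05 m.
Total vertical stress at mid-clay: σ_v = 20.3×2.4 + 18.8×3.65 = 117.34 kPa.
Pore pressure: u = 9.81×(6.05 − 0) = 59.351 kPa.
Initial effective stress: σ'_0 = σ_v − u = 117.34 − 59.351 = 57.989 kPa.
Stress increase at mid-clay by the 2:1 spreading method:
Δσ = qB/(B+z) = 255×1.6/(1.6+6.05) = 53.333 kPa
Final effective stress: σ'_f = σ'_0 + Δσ = 57.989 + 53.333 = 111.32 kPa.
Normally consolidated clay, so the full stress increment lies on the virgin compression line:
S_c = C_c·H/(1+e₀)·log₁₀(σ'_f/σ'_0) = 0.41×7.3/(1+1.07)×log₁₀(111.32/57.989)
    = 1.4459 × 0.28323 = 0.4095 m

S_c ≈ 0.41 m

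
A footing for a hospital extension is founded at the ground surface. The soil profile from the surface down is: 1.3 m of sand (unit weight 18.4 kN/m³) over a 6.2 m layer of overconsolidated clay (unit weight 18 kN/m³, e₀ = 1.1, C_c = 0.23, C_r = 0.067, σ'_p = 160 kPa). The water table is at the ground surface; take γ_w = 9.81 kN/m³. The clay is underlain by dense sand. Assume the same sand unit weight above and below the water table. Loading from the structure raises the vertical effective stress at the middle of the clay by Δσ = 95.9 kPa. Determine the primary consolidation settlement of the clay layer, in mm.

S_c ≈ 111 mm

Mid-depth of clay below the ground surface: z = 1.3 + 6.2/2 = 4.4 m.
Total vertical stress at mid-clay: σ_v = 18.4×1.3 + 18×3.1 = 79.72 kPa.
Pore pressure: u = 9.81×(4.4 − 0) = 43.164 kPa.
Initial effective stress: σ'_0 = σ_v − u = 79.72 − 43.164 = 36.556 kPa.
Final effective stress: σ'_f = 36.556 + 95.9 = 132.46 kPa.
σ'_f = 132.46 ≤ σ'_p = 160 kPa, so the clay remains overconsolidated and only the recompression index applies:
S_c = C_r·H/(1+e₀)·log₁₀(σ'_f/σ'_0) = 0.067×6.2/2.1×log₁₀(132.46/36.556)
    = 0.19781 × 0.55913 = 0.1106 m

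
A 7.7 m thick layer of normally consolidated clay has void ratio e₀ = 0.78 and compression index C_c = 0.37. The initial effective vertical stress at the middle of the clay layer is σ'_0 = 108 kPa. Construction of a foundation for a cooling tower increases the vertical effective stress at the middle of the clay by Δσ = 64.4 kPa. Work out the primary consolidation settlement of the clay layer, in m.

Final effective stress: σ'_f = σ'_0 + Δσ = 108 + 64.4 = 172.4 kPa.
Normally consolidated clay, so the full stress increment lies on the virgin compression line:
S_c = C_c·H/(1+e₀)·log₁₀(σ'_f/σ'_0) = 0.37×7.7/(1+0.78)×log₁₀(172.4/108)
    = 1.6006 × 0.20311 = 0.3251 m

S_c ≈ 0.325 m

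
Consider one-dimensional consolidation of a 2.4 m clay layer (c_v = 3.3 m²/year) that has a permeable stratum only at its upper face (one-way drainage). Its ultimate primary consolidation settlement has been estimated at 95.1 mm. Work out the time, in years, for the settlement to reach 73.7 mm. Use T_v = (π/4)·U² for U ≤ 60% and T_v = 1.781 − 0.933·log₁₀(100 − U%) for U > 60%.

t ≈ 0.907 years

Drainage path length: H_d = H = 2.4 m (single drainage).
U = S(t)/S_ult = 73.7/95.1 = 0.775.
U > 60%: T_v = 1.781 − 0.933·log₁₀(100 − 77.497) = 0.51937.
t = T_v·H_d²/c_v = 0.51937×2.4²/3.3 = 0.9065 years.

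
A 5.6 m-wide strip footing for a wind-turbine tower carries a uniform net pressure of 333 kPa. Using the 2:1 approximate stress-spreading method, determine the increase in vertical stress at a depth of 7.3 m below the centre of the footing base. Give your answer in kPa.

By the 2:1 method the load spreads at 1 horizontal : 2 vertical, so at depth z the loaded area has grown by z in each plan dimension:
Δσ = qB/(B+z) = 333×5.6/(5.6+7.3) = 144.56 kPa

Δσ_z ≈ 145 kPa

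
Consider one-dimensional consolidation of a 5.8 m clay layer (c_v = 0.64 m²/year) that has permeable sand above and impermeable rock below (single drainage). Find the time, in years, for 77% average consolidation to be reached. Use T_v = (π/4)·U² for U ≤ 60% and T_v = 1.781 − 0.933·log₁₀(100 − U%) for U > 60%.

Drainage path length: H_d = H = 5.8 m (single drainage).
U > 60%: T_v = 1.781 − 0.933·log₁₀(100 − 77) = 0.51051.
t = T_v·H_d²/c_v = 0.51051×5.8²/0.64 = 26.83 years.

t ≈ 26.8 years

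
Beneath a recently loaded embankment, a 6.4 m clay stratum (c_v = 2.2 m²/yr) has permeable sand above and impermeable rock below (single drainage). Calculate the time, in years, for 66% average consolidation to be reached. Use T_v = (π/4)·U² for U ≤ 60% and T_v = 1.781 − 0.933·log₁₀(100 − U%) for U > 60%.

Drainage path length: H_d = H = 6.4 m (single drainage).
U > 60%: T_v = 1.781 − 0.933·log₁₀(100 − 66) = 0.35213.
t = T_v·H_d²/c_v = 0.35213×6.4²/2.2 = 6.556 years.

t ≈ 6.56 years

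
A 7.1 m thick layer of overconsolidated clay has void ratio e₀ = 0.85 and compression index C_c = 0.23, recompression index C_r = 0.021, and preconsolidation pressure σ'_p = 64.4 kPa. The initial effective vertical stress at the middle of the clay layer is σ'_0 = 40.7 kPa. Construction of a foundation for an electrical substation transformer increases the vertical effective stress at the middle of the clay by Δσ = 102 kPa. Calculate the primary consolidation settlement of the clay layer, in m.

S_c ≈ 0.321 m

Final effective stress: σ'_f = 40.7 + 102 = 142.7 kPa.
σ'_f = 142.7 > σ'_p = 64.4 kPa, so the stress path crosses the preconsolidation pressure — recompression up to σ'_p, then virgin compression beyond:
S_c = H/(1+e₀)·[C_r·log₁₀(σ'_p/σ'_0) + C_c·log₁₀(σ'_f/σ'_p)]
    = 7.1/1.85 × [0.021×log₁₀(64.4/40.7) + 0.23×log₁₀(142.7/64.4)]
    = 3.8378 × [0.0041851 + 0.079474] = 0.3211 m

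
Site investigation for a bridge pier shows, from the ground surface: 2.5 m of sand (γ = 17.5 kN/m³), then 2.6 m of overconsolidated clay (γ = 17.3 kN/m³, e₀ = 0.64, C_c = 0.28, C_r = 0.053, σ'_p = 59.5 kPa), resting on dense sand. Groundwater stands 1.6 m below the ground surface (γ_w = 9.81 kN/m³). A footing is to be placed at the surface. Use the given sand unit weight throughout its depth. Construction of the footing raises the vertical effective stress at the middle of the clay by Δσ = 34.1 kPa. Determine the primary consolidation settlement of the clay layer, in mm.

Mid-depth of clay below the ground surface: z = 2.5 + 2.6/2 = 3.8 m.
Total vertical stress at mid-clay: σ_v = 17.5×2.5 + 17.3×1.3 = 66.24 kPa.
Pore pressure: u = 9.81×(3.8 − 1.6) = 21.582 kPa.
Initial effective stress: σ'_0 = σ_v − u = 66.24 − 21.582 = 44.658 kPa.
Final effective stress: σ'_f = 44.658 + 34.1 = 78.758 kPa.
σ'_f = 78.758 > σ'_p = 59.5 kPa, so the stress path crosses the preconsolidation pressure — recompression up to σ'_p, then virgin compression beyond:
S_c = H/(1+e₀)·[C_r·log₁₀(σ'_p/σ'_0) + C_c·log₁₀(σ'_f/σ'_p)]
    = 2.6/1.64 × [0.053×log₁₀(59.5/44.658) + 0.28×log₁₀(78.758/59.5)]
    = 1.5854 × [0.0066047 + 0.034098] = 0.06453 m

S_c ≈ 64.5 mm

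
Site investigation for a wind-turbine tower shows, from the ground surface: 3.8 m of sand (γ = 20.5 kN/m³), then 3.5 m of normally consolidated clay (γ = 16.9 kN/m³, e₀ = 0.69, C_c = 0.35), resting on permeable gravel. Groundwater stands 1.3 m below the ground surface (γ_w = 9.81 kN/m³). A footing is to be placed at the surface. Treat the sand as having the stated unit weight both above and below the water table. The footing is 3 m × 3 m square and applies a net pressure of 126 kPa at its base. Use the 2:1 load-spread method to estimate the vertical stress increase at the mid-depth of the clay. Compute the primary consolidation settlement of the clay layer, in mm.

Mid-depth of clay below the ground surface: z = 3.8 + 3.5/2 = 5.55 m.
Total vertical stress at mid-clay: σ_v = 20.5×3.8 + 16.9×1.75 = 107.47 kPa.
Pore pressure: u = 9.81×(5.55 − 1.3) = 41.693 kPa.
Initial effective stress: σ'_0 = σ_v − u = 107.47 − 41.693 = 65.777 kPa.
Stress increase at mid-clay by the 2:1 spreading method:
Δσ = qBL/((B+z)(L+z)) = 126×3×3/((3+5.55)(3+5.55)) = 15.512 kPa
Final effective stress: σ'_f = σ'_0 + Δσ = 65.777 + 15.512 = 81.289 kPa.
Normally consolidated clay, so the full stress increment lies on the virgin compression line:
S_c = C_c·H/(1+e₀)·log₁₀(σ'_f/σ'_0) = 0.35×3.5/(1+0.69)×log₁₀(81.289/65.777)
    = 0.72485 × 0.091958 = 0.06666 m

S_c ≈ 66.7 mm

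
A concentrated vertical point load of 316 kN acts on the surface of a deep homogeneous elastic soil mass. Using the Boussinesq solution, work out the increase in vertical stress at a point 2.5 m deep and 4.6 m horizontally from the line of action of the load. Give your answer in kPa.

Δσ_z ≈ 0.599 kPa

Boussinesq vertical stress below a point load on an elastic half-space:
Δσ_z = 3P/(2πz²) · [1 + (r/z)²]^(−5/2)
r/z = 4.6/2.5 = 1.84; [1+(r/z)²]^(−5/2) = 0.024827.
Δσ_z = 3×316/(2π×2.5²) × 0.024827 = 24.141 × 0.024827 = 0.5993 kPa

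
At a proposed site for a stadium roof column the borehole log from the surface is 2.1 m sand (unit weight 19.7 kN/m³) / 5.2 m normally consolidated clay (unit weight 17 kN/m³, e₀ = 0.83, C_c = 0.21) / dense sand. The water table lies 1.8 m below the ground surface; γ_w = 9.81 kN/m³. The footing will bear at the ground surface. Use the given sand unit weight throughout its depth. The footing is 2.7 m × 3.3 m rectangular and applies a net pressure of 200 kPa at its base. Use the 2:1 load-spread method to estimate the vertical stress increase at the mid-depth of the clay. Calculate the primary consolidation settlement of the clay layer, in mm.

S_c ≈ 110 mm

Mid-depth of clay below the ground surface: z = 2.1 + 5.2/2 = 4.7 m.
Total vertical stress at mid-clay: σ_v = 19.7×2.1 + 17×2.6 = 85.57 kPa.
Pore pressure: u = 9.81×(4.7 − 1.8) = 28.449 kPa.
Initial effective stress: σ'_0 = σ_v − u = 85.57 − 28.449 = 57.121 kPa.
Stress increase at mid-clay by the 2:1 spreading method:
Δσ = qBL/((B+z)(L+z)) = 200×2.7×3.3/((2.7+4.7)(3.3+4.7)) = 30.101 kPa
Final effective stress: σ'_f = σ'_0 + Δσ = 57.121 + 30.101 = 87.222 kPa.
Normally consolidated clay, so the full stress increment lies on the virgin compression line:
S_c = C_c·H/(1+e₀)·log₁₀(σ'_f/σ'_0) = 0.21×5.2/(1+0.83)×log₁₀(87.222/57.121)
    = 0.59672 × 0.18383 = 0.1097 m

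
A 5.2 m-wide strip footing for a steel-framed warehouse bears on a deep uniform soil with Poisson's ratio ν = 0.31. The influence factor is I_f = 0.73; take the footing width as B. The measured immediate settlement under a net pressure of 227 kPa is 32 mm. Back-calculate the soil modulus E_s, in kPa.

S_e = q·B·(1−ν²)/E_s · I_f  ⇒  E_s = q·B·(1−ν²)·I_f / S_e.
E_s = 227 × 5.2 × 0.9039 × 0.73 / 0.032 = 24340 kPa

E_s ≈ 24300 kPa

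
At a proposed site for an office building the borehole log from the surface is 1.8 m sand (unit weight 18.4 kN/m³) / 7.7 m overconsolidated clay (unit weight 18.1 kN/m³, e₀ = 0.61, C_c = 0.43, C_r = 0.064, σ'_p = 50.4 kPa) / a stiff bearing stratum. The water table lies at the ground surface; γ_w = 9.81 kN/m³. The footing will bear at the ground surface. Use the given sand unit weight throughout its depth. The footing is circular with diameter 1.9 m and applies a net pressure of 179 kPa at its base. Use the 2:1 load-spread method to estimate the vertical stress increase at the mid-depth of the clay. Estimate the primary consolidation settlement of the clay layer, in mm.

Mid-depth of clay below the ground surface: z = 1.8 + 7.7/2 = 5.65 m.
Total vertical stress at mid-clay: σ_v = 18.4×1.8 + 18.1×3.85 = 102.81 kPa.
Pore pressure: u = 9.81×(5.65 − 0) = 55.427 kPa.
Initial effective stress: σ'_0 = σ_v − u = 102.81 − 55.427 = 47.383 kPa.
Stress increase at mid-clay by the 2:1 spreading method:
Δσ ≈ qD²/(D+z)² = 179×1.9²/(1.9+5.65)² = 11.336 kPa
Final effective stress: σ'_f = 47.383 + 11.336 = 58.719 kPa.
σ'_f = 58.719 > σ'_p = 50.4 kPa, so the stress path crosses the preconsolidation pressure — recompression up to σ'_p, then virgin compression beyond:
S_c = H/(1+e₀)·[C_r·log₁₀(σ'_p/σ'_0) + C_c·log₁₀(σ'_f/σ'_p)]
    = 7.7/1.61 × [0.064×log₁₀(50.4/47.383) + 0.43×log₁₀(58.719/50.4)]
    = 4.7826 × [0.0017157 + 0.02853] = 0.1447 m

S_c ≈ 145 mm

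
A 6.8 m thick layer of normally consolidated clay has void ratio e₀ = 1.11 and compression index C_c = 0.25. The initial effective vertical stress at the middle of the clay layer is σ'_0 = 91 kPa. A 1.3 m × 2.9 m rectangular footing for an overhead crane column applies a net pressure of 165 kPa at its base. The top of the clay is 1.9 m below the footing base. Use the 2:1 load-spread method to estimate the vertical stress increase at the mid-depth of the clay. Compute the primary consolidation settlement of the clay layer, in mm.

Mid-depth of clay below the footing base: z = 1.9 + 6.8/2 = 5.3 m.
Stress increase at mid-clay by the 2:1 spreading method:
Δσ = qBL/((B+z)(L+z)) = 165×1.3×2.9/((1.3+5.3)(2.9+5.3)) = 11.494 kPa
Final effective stress: σ'_f = σ'_0 + Δσ = 91 + 11.494 = 102.49 kPa.
Normally consolidated clay, so the full stress increment lies on the virgin compression line:
S_c = C_c·H/(1+e₀)·log₁₀(σ'_f/σ'_0) = 0.25×6.8/(1+1.11)×log₁₀(102.49/91)
    = 0.80569 × 0.05164 = 0.04161 m

S_c ≈ 41.6 mm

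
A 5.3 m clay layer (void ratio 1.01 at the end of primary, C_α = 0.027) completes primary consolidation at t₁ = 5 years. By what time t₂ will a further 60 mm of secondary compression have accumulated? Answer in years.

S_s = C_α·H/(1+e_p)·log₁₀(t₂/t₁) ⇒ log₁₀(t₂/t₁) = S_s·(1+e_p)/(C_α·H).
log₁₀(t₂/t₁) = 0.06 × (1+1.01) / (0.027×5.3) = 0.8428
t₂ = t₁ × 10^0.8428 = 5 × 6.963 = 34.81 years

t₂ ≈ 34.8 years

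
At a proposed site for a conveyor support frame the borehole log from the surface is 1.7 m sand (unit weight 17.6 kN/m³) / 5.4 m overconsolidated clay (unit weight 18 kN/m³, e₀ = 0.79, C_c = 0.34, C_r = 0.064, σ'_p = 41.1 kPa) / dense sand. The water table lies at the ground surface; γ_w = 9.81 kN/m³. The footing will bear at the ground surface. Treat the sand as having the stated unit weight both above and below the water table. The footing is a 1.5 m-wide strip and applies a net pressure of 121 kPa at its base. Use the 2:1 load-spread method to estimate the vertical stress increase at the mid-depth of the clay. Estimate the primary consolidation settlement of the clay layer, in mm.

S_c ≈ 224 mm

Mid-depth of clay below the ground surface: z = 1.7 + 5.4/2 = 4.4 m.
Total vertical stress at mid-clay: σ_v = 17.6×1.7 + 18×2.7 = 78.52 kPa.
Pore pressure: u = 9.81×(4.4 − 0) = 43.164 kPa.
Initial effective stress: σ'_0 = σ_v − u = 78.52 − 43.164 = 35.356 kPa.
Stress increase at mid-clay by the 2:1 spreading method:
Δσ = qB/(B+z) = 121×1.5/(1.5+4.4) = 30.763 kPa
Final effective stress: σ'_f = 35.356 + 30.763 = 66.119 kPa.
σ'_f = 66.119 > σ'_p = 41.1 kPa, so the stress path crosses the preconsolidation pressure — recompression up to σ'_p, then virgin compression beyond:
S_c = H/(1+e₀)·[C_r·log₁₀(σ'_p/σ'_0) + C_c·log₁₀(σ'_f/σ'_p)]
    = 5.4/1.79 × [0.064×log₁₀(41.1/35.356) + 0.34×log₁₀(66.119/41.1)]
    = 3.0168 × [0.0041842 + 0.070205] = 0.2244 m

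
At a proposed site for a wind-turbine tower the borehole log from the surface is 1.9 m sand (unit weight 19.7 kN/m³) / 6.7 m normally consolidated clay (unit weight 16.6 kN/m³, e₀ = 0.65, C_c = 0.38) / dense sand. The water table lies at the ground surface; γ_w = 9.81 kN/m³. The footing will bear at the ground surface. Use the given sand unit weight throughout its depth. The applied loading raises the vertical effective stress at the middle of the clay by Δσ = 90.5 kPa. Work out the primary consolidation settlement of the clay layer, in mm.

S_c ≈ 775 mm

Mid-depth of clay below the ground surface: z = 1.9 + 6.7/2 = 5.25 m.
Total vertical stress at mid-clay: σ_v = 19.7×1.9 + 16.6×3.35 = 93.04 kPa.
Pore pressure: u = 9.81×(5.25 − 0) = 51.503 kPa.
Initial effective stress: σ'_0 = σ_v − u = 93.04 − 51.503 = 41.537 kPa.
Final effective stress: σ'_f = σ'_0 + Δσ = 41.537 + 90.5 = 132.04 kPa.
Normally consolidated clay, so the full stress increment lies on the virgin compression line:
S_c = C_c·H/(1+e₀)·log₁₀(σ'_f/σ'_0) = 0.38×6.7/(1+0.65)×log₁₀(132.04/41.537)
    = 1.543 × 0.50227 = 0.775 m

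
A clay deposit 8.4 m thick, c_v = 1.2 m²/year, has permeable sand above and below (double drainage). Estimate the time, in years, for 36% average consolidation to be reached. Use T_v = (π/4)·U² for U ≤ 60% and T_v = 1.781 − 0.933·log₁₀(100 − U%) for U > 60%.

t ≈ 1.5 years

Drainage path length: H_d = H/2 = 4.2 m (double drainage).
U ≤ 60%: T_v = (π/4)·U² = (π/4)×0.36² = 0.10179.
t = T_v·H_d²/c_v = 0.10179×4.2²/1.2 = 1.496 years.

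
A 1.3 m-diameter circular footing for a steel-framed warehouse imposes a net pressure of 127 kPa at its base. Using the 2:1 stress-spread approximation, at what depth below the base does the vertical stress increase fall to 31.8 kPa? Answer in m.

2:1 spreading — at depth z the loaded area has grown by z in each plan dimension:
qD²/(D+z)² = Δσ_z ⇒ z = D(√(q/Δσ_z) − 1) = 1.3×(√(127/31.8) − 1) = 1.298 m

z ≈ 1.3 m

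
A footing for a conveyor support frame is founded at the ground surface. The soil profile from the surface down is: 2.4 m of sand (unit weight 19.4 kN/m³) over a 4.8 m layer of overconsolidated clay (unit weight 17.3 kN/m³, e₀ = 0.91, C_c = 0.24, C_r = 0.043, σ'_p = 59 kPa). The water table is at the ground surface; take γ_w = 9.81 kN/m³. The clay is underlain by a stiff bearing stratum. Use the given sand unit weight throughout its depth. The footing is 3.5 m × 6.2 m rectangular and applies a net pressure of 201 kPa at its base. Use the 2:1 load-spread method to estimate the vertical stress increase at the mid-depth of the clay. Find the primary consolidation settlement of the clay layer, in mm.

S_c ≈ 124 mm

Mid-depth of clay below the ground surface: z = 2.4 + 4.8/2 = 4.8 m.
Total vertical stress at mid-clay: σ_v = 19.4×2.4 + 17.3×2.4 = 88.08 kPa.
Pore pressure: u = 9.81×(4.8 − 0) = 47.088 kPa.
Initial effective stress: σ'_0 = σ_v − u = 88.08 − 47.088 = 40.992 kPa.
Stress increase at mid-clay by the 2:1 spreading method:
Δσ = qBL/((B+z)(L+z)) = 201×3.5×6.2/((3.5+4.8)(6.2+4.8)) = 47.773 kPa
Final effective stress: σ'_f = 40.992 + 47.773 = 88.765 kPa.
σ'_f = 88.765 > σ'_p = 59 kPa, so the stress path crosses the preconsolidation pressure — recompression up to σ'_p, then virgin compression beyond:
S_c = H/(1+e₀)·[C_r·log₁₀(σ'_p/σ'_0) + C_c·log₁₀(σ'_f/σ'_p)]
    = 4.8/1.91 × [0.043×log₁₀(59/40.992) + 0.24×log₁₀(88.765/59)]
    = 2.5131 × [0.0068006 + 0.042574] = 0.1241 m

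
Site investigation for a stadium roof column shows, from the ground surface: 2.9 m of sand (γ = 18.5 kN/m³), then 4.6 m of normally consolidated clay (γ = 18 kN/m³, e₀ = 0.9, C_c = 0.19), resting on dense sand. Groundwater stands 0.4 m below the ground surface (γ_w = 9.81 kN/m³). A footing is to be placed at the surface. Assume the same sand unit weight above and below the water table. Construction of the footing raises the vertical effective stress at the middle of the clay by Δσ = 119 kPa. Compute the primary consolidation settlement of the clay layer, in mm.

Mid-depth of clay below the ground surface: z = 2.9 + 4.6/2 = 5.2 m.
Total vertical stress at mid-clay: σ_v = 18.5×2.9 + 18×2.3 = 95.05 kPa.
Pore pressure: u = 9.81×(5.2 − 0.4) = 47.088 kPa.
Initial effective stress: σ'_0 = σ_v − u = 95.05 − 47.088 = 47.962 kPa.
Final effective stress: σ'_f = σ'_0 + Δσ = 47.962 + 119 = 166.96 kPa.
Normally consolidated clay, so the full stress increment lies on the virgin compression line:
S_c = C_c·H/(1+e₀)·log₁₀(σ'_f/σ'_0) = 0.19×4.6/(1+0.9)×log₁₀(166.96/47.962)
    = 0.46 × 0.54172 = 0.2492 m

S_c ≈ 249 mm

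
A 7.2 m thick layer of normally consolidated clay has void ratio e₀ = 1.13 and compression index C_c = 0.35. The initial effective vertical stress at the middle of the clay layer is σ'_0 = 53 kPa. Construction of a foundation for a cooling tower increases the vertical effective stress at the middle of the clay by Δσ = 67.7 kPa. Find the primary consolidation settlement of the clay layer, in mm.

Final effective stress: σ'_f = σ'_0 + Δσ = 53 + 67.7 = 120.7 kPa.
Normally consolidated clay, so the full stress increment lies on the virgin compression line:
S_c = C_c·H/(1+e₀)·log₁₀(σ'_f/σ'_0) = 0.35×7.2/(1+1.13)×log₁₀(120.7/53)
    = 1.1831 × 0.35743 = 0.4229 m

S_c ≈ 423 mm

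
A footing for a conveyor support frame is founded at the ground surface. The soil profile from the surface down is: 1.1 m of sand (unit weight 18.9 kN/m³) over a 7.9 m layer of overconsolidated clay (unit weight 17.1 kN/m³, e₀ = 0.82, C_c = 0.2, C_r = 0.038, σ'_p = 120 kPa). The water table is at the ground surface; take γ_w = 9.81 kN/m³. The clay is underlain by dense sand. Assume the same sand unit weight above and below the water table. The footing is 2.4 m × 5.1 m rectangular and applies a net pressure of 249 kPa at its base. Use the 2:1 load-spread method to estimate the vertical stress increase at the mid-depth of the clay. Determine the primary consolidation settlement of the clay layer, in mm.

S_c ≈ 51 mm

Mid-depth of clay below the ground surface: z = 1.1 + 7.9/2 = 5.05 m.
Total vertical stress at mid-clay: σ_v = 18.9×1.1 + 17.1×3.95 = 88.335 kPa.
Pore pressure: u = 9.81×(5.05 − 0) = 49.541 kPa.
Initial effective stress: σ'_0 = σ_v − u = 88.335 − 49.541 = 38.794 kPa.
Stress increase at mid-clay by the 2:1 spreading method:
Δσ = qBL/((B+z)(L+z)) = 249×2.4×5.1/((2.4+5.05)(5.1+5.05)) = 40.305 kPa
Final effective stress: σ'_f = 38.794 + 40.305 = 79.099 kPa.
σ'_f = 79.099 ≤ σ'_p = 120 kPa, so the clay remains overconsolidated and only the recompression index applies:
S_c = C_r·H/(1+e₀)·log₁₀(σ'_f/σ'_0) = 0.038×7.9/1.82×log₁₀(79.099/38.794)
    = 0.16495 × 0.30941 = 0.05104 m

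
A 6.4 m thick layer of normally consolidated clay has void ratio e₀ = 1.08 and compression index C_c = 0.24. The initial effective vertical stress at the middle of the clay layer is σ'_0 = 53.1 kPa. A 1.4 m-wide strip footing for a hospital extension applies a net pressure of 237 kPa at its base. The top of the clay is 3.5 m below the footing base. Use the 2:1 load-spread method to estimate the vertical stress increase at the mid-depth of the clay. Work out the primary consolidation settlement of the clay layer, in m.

Mid-depth of clay below the footing base: z = 3.5 + 6.4/2 = 6.7 m.
Stress increase at mid-clay by the 2:1 spreading method:
Δσ = qB/(B+z) = 237×1.4/(1.4+6.7) = 40.963 kPa
Final effective stress: σ'_f = σ'_0 + Δσ = 53.1 + 40.963 = 94.063 kPa.
Normally consolidated clay, so the full stress increment lies on the virgin compression line:
S_c = C_c·H/(1+e₀)·log₁₀(σ'_f/σ'_0) = 0.24×6.4/(1+1.08)×log₁₀(94.063/53.1)
    = 0.73846 × 0.24832 = 0.1834 m

S_c ≈ 0.183 m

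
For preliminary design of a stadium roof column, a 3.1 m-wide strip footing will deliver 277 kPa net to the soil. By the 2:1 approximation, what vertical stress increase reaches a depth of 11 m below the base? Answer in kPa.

By the 2:1 method the load spreads at 1 horizontal : 2 vertical, so at depth z the loaded area has grown by z in each plan dimension:
Δσ = qB/(B+z) = 277×3.1/(3.1+11) = 60.901 kPa

Δσ_z ≈ 60.9 kPa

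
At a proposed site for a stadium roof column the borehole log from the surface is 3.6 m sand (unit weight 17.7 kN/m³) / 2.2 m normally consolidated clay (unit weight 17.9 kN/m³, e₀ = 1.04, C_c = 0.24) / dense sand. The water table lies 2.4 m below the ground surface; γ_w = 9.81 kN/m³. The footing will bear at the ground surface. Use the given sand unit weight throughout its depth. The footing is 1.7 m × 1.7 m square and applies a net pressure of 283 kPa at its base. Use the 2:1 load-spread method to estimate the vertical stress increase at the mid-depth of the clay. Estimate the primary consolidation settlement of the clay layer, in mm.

S_c ≈ 31.9 mm

Mid-depth of clay below the ground surface: z = 3.6 + 2.2/2 = 4.7 m.
Total vertical stress at mid-clay: σ_v = 17.7×3.6 + 17.9×1.1 = 83.41 kPa.
Pore pressure: u = 9.81×(4.7 − 2.4) = 22.563 kPa.
Initial effective stress: σ'_0 = σ_v − u = 83.41 − 22.563 = 60.847 kPa.
Stress increase at mid-clay by the 2:1 spreading method:
Δσ = qBL/((B+z)(L+z)) = 283×1.7×1.7/((1.7+4.7)(1.7+4.7)) = 19.968 kPa
Final effective stress: σ'_f = σ'_0 + Δσ = 60.847 + 19.968 = 80.815 kPa.
Normally consolidated clay, so the full stress increment lies on the virgin compression line:
S_c = C_c·H/(1+e₀)·log₁₀(σ'_f/σ'_0) = 0.24×2.2/(1+1.04)×log₁₀(80.815/60.847)
    = 0.25882 × 0.12325 = 0.0319 m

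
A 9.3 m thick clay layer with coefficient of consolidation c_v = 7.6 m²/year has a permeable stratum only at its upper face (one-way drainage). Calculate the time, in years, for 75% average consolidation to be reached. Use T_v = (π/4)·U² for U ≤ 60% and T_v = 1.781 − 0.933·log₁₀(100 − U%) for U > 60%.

Drainage path length: H_d = H = 9.3 m (single drainage).
U > 60%: T_v = 1.781 − 0.933·log₁₀(100 − 75) = 0.47672.
t = T_v·H_d²/c_v = 0.47672×9.3²/7.6 = 5.425 years.

t ≈ 5.43 years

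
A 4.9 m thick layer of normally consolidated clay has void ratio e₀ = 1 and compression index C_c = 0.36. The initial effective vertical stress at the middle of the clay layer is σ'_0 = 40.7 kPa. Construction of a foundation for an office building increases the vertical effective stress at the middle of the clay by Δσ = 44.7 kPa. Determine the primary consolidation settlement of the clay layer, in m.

Final effective stress: σ'_f = σ'_0 + Δσ = 40.7 + 44.7 = 85.4 kPa.
Normally consolidated clay, so the full stress increment lies on the virgin compression line:
S_c = C_c·H/(1+e₀)·log₁₀(σ'_f/σ'_0) = 0.36×4.9/(1+1)×log₁₀(85.4/40.7)
    = 0.882 × 0.32186 = 0.2839 m

S_c ≈ 0.284 m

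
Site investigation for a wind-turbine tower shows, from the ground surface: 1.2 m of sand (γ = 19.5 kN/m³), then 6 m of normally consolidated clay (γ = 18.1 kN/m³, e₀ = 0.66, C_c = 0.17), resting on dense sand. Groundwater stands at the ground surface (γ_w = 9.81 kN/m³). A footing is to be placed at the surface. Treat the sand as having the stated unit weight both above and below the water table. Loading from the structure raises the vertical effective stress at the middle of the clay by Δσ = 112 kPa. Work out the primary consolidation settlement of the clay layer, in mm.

Mid-depth of clay below the ground surface: z = 1.2 + 6/2 = 4.2 m.
Total vertical stress at mid-clay: σ_v = 19.5×1.2 + 18.1×3 = 77.7 kPa.
Pore pressure: u = 9.81×(4.2 − 0) = 41.202 kPa.
Initial effective stress: σ'_0 = σ_v − u = 77.7 − 41.202 = 36.498 kPa.
Final effective stress: σ'_f = σ'_0 + Δσ = 36.498 + 112 = 148.5 kPa.
Normally consolidated clay, so the full stress increment lies on the virgin compression line:
S_c = C_c·H/(1+e₀)·log₁₀(σ'_f/σ'_0) = 0.17×6/(1+0.66)×log₁₀(148.5/36.498)
    = 0.61446 × 0.60946 = 0.3745 m

S_c ≈ 374 mm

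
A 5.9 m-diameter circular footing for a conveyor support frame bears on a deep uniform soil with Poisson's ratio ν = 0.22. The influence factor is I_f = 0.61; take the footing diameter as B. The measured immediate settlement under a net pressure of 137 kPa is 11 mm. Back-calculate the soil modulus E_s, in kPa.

S_e = q·B·(1−ν²)/E_s · I_f  ⇒  E_s = q·B·(1−ν²)·I_f / S_e.
E_s = 137 × 5.9 × 0.9516 × 0.61 / 0.011 = 42650 kPa

E_s ≈ 42700 kPa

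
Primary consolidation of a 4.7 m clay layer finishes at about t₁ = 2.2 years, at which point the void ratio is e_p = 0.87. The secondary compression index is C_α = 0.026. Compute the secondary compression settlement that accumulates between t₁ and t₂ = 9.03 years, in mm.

S_s ≈ 40.1 mm

Secondary compression: S_s = C_α·H/(1+e_p)·log₁₀(t₂/t₁)
S_s = 0.026×4.7/(1+0.87)×log₁₀(9.03/2.2)
    = 0.06535 × 0.6133 = 0.04008 m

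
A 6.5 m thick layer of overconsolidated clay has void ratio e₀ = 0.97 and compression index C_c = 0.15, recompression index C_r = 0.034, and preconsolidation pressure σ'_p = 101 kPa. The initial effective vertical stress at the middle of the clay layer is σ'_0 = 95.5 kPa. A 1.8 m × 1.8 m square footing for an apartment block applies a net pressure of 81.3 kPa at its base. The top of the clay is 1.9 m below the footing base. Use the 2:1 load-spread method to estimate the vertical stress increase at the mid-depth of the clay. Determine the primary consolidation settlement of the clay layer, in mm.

S_c ≈ 2.7 mm

Mid-depth of clay below the footing base: z = 1.9 + 6.5/2 = 5.15 m.
Stress increase at mid-clay by the 2:1 spreading method:
Δσ = qBL/((B+z)(L+z)) = 81.3×1.8×1.8/((1.8+5.15)(1.8+5.15)) = 5.4534 kPa
Final effective stress: σ'_f = 95.5 + 5.4534 = 100.95 kPa.
σ'_f = 100.95 ≤ σ'_p = 101 kPa, so the clay remains overconsolidated and only the recompression index applies:
S_c = C_r·H/(1+e₀)·log₁₀(σ'_f/σ'_0) = 0.034×6.5/1.97×log₁₀(100.95/95.5)
    = 0.11218 × 0.024103 = 0.002704 m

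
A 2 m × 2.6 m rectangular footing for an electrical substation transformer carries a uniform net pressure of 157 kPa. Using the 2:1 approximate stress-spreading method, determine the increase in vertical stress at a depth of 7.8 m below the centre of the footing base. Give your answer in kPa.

Δσ_z ≈ 8.01 kPa

By the 2:1 method the load spreads at 1 horizontal : 2 vertical, so at depth z the loaded area has grown by z in each plan dimension:
Δσ = qBL/((B+z)(L+z)) = 157×2×2.6/((2+7.8)(2.6+7.8)) = 8.0102 kPa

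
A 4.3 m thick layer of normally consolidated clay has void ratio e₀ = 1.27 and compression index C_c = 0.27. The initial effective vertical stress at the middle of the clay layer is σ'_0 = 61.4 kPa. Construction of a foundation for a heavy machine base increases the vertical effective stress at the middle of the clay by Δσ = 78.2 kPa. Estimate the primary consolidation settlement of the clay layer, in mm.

S_c ≈ 182 mm

Final effective stress: σ'_f = σ'_0 + Δσ = 61.4 + 78.2 = 139.6 kPa.
Normally consolidated clay, so the full stress increment lies on the virgin compression line:
S_c = C_c·H/(1+e₀)·log₁₀(σ'_f/σ'_0) = 0.27×4.3/(1+1.27)×log₁₀(139.6/61.4)
    = 0.51145 × 0.35672 = 0.1824 m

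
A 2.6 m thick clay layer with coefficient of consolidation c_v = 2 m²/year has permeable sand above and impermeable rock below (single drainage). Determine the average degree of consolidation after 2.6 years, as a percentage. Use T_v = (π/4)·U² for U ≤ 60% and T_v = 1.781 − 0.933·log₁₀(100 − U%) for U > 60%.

Drainage path length: H_d = H = 2.6 m (single drainage).
T_v = c_v·t/H_d² = 2×2.6/2.6² = 0.76923.
T_v = 0.76923 corresponds to the U > 60% branch:
U = 1 − 10^((1.781 − T_v)/0.933)/100 = 0.8785

U ≈ 87.9 %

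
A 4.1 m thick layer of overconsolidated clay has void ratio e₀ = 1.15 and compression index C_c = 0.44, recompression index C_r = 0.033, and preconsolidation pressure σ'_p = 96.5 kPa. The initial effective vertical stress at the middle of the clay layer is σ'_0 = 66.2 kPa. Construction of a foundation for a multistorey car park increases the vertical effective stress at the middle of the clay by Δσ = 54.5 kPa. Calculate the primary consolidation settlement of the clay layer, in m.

Final effective stress: σ'_f = 66.2 + 54.5 = 120.7 kPa.
σ'_f = 120.7 > σ'_p = 96.5 kPa, so the stress path crosses the preconsolidation pressure — recompression up to σ'_p, then virgin compression beyond:
S_c = H/(1+e₀)·[C_r·log₁₀(σ'_p/σ'_0) + C_c·log₁₀(σ'_f/σ'_p)]
    = 4.1/2.15 × [0.033×log₁₀(96.5/66.2) + 0.44×log₁₀(120.7/96.5)]
    = 1.907 × [0.0054011 + 0.042759] = 0.09184 m

S_c ≈ 0.0918 m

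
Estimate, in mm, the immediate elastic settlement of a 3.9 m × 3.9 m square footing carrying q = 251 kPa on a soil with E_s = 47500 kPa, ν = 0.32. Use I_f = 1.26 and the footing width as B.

S_e ≈ 23.3 mm

Immediate (elastic) settlement: S_e = q·B·(1−ν²)/E_s · I_f.
S_e = 251 × 3.9 × (1 − 0.32²) / 47500 × 1.26
    = 251 × 3.9 × 0.8976 / 47500 × 1.26
    = 0.02331 m = 23.31 mm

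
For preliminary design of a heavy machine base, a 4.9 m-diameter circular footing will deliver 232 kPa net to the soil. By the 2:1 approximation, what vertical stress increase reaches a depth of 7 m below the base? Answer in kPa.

Δσ_z ≈ 39.3 kPa

By the 2:1 method the load spreads at 1 horizontal : 2 vertical, so at depth z the loaded area has grown by z in each plan dimension:
Δσ ≈ qD²/(D+z)² = 232×4.9²/(4.9+7)² = 39.336 kPa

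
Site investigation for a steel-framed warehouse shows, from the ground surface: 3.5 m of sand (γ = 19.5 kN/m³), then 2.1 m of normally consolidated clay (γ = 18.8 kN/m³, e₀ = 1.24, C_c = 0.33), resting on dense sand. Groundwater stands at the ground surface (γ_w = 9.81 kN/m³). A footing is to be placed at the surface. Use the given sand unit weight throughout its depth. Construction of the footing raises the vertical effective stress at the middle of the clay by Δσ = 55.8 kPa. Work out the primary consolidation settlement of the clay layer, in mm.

Mid-depth of clay below the ground surface: z = 3.5 + 2.1/2 = 4.55 m.
Total vertical stress at mid-clay: σ_v = 19.5×3.5 + 18.8×1.05 = 87.99 kPa.
Pore pressure: u = 9.81×(4.55 − 0) = 44.636 kPa.
Initial effective stress: σ'_0 = σ_v − u = 87.99 − 44.636 = 43.354 kPa.
Final effective stress: σ'_f = σ'_0 + Δσ = 43.354 + 55.8 = 99.154 kPa.
Normally consolidated clay, so the full stress increment lies on the virgin compression line:
S_c = C_c·H/(1+e₀)·log₁₀(σ'_f/σ'_0) = 0.33×2.1/(1+1.24)×log₁₀(99.154/43.354)
    = 0.30938 × 0.35928 = 0.1112 m

S_c ≈ 111 mm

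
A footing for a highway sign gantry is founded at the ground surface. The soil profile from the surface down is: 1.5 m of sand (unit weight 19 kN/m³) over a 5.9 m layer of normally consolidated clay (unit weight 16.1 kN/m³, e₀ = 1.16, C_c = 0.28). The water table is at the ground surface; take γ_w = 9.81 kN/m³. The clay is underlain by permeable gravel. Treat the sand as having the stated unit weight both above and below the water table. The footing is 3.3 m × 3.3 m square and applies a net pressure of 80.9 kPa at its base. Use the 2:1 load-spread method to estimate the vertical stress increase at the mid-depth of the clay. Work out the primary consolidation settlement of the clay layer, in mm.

S_c ≈ 124 mm

Mid-depth of clay below the ground surface: z = 1.5 + 5.9/2 = 4.45 m.
Total vertical stress at mid-clay: σ_v = 19×1.5 + 16.1×2.95 = 75.995 kPa.
Pore pressure: u = 9.81×(4.45 − 0) = 43.655 kPa.
Initial effective stress: σ'_0 = σ_v − u = 75.995 − 43.655 = 32.34 kPa.
Stress increase at mid-clay by the 2:1 spreading method:
Δσ = qBL/((B+z)(L+z)) = 80.9×3.3×3.3/((3.3+4.45)(3.3+4.45)) = 14.668 kPa
Final effective stress: σ'_f = σ'_0 + Δσ = 32.34 + 14.668 = 47.008 kPa.
Normally consolidated clay, so the full stress increment lies on the virgin compression line:
S_c = C_c·H/(1+e₀)·log₁₀(σ'_f/σ'_0) = 0.28×5.9/(1+1.16)×log₁₀(47.008/32.34)
    = 0.76481 × 0.16243 = 0.1242 m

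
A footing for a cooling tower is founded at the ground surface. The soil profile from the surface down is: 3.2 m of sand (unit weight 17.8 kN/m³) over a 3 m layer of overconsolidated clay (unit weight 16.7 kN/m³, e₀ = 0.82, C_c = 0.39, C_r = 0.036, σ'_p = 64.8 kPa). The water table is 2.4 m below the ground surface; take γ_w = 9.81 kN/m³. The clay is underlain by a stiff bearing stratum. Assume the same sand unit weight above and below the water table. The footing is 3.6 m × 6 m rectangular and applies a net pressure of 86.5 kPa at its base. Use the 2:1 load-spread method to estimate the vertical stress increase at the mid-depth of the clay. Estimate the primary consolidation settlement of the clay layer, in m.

S_c ≈ 0.0627 m

Mid-depth of clay below the ground surface: z = 3.2 + 3/2 = 4.7 m.
Total vertical stress at mid-clay: σ_v = 17.8×3.2 + 16.7×1.5 = 82.01 kPa.
Pore pressure: u = 9.81×(4.7 − 2.4) = 22.563 kPa.
Initial effective stress: σ'_0 = σ_v − u = 82.01 − 22.563 = 59.447 kPa.
Stress increase at mid-clay by the 2:1 spreading method:
Δσ = qBL/((B+z)(L+z)) = 86.5×3.6×6/((3.6+4.7)(6+4.7)) = 21.038 kPa
Final effective stress: σ'_f = 59.447 + 21.038 = 80.485 kPa.
σ'_f = 80.485 > σ'_p = 64.8 kPa, so the stress path crosses the preconsolidation pressure — recompression up to σ'_p, then virgin compression beyond:
S_c = H/(1+e₀)·[C_r·log₁₀(σ'_p/σ'_0) + C_c·log₁₀(σ'_f/σ'_p)]
    = 3/1.82 × [0.036×log₁₀(64.8/59.447) + 0.39×log₁₀(80.485/64.8)]
    = 1.6484 × [0.001348 + 0.036715] = 0.06274 m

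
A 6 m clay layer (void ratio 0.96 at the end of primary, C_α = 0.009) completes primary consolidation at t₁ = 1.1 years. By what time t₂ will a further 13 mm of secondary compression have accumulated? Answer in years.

S_s = C_α·H/(1+e_p)·log₁₀(t₂/t₁) ⇒ log₁₀(t₂/t₁) = S_s·(1+e_p)/(C_α·H).
log₁₀(t₂/t₁) = 0.013 × (1+0.96) / (0.009×6) = 0.4719
t₂ = t₁ × 10^0.4719 = 1.1 × 2.964 = 3.26 years

t₂ ≈ 3.26 years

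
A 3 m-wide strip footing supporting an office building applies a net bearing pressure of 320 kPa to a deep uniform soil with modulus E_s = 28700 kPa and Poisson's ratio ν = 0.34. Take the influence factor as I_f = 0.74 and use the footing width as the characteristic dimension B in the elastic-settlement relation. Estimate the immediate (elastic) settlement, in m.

Immediate (elastic) settlement: S_e = q·B·(1−ν²)/E_s · I_f.
S_e = 320 × 3 × (1 − 0.34²) / 28700 × 0.74
    = 320 × 3 × 0.8844 / 28700 × 0.74
    = 0.02189 m

S_e ≈ 0.0219 m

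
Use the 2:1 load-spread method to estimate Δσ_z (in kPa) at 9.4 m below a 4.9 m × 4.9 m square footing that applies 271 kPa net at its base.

By the 2:1 method the load spreads at 1 horizontal : 2 vertical, so at depth z the loaded area has grown by z in each plan dimension:
Δσ = qBL/((B+z)(L+z)) = 271×4.9×4.9/((4.9+9.4)(4.9+9.4)) = 31.819 kPa

Δσ_z ≈ 31.8 kPa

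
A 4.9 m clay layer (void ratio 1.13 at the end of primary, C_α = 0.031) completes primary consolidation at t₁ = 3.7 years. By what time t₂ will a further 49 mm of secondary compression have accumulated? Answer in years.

t₂ ≈ 18 years

S_s = C_α·H/(1+e_p)·log₁₀(t₂/t₁) ⇒ log₁₀(t₂/t₁) = S_s·(1+e_p)/(C_α·H).
log₁₀(t₂/t₁) = 0.049 × (1+1.13) / (0.031×4.9) = 0.6871
t₂ = t₁ × 10^0.6871 = 3.7 × 4.865 = 18 years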